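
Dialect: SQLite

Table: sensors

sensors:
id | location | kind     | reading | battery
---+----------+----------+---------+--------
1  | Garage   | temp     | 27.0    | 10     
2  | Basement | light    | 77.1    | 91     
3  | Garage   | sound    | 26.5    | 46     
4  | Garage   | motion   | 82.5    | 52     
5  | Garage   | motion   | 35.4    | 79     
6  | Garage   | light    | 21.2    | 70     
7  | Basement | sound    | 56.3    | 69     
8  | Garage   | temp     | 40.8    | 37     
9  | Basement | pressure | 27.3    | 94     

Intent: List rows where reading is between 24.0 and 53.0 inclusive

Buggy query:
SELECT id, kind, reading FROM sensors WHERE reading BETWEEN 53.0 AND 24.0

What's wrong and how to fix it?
Bug: The bounds are reversed; BETWEEN a AND b requires a <= b to match anything

Fix: Swap the bounds so the smaller value comes first

Corrected query:
SELECT id, kind, reading FROM sensors WHERE reading BETWEEN 24.0 AND 53.0

Result:
id | kind     | reading
---+----------+--------
1  | temp     | 27     
3  | sound    | 26.5   
5  | motion   | 35.4   
8  | temp     | 40.8   
9  | pressure | 27.3   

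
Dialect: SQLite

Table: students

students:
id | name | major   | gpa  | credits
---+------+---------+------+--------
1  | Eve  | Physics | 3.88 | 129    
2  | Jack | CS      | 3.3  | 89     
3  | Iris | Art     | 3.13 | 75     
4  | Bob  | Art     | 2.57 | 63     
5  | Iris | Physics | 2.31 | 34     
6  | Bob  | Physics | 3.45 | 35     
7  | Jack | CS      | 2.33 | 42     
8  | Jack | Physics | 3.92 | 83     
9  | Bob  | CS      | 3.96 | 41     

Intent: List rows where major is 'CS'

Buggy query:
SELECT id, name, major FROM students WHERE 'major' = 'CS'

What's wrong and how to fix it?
Bug: Single quotes denote string literals in SQL; the column name is being compared as a constant string

Fix: Remove the quotes around the column name (or use double quotes for an identifier)

Corrected query:
SELECT id, name, major FROM students WHERE major = 'CS'

Result:
id | name | major
---+------+------
2  | Jack | CS   
7  | Jack | CS   
9  | Bob  | CS   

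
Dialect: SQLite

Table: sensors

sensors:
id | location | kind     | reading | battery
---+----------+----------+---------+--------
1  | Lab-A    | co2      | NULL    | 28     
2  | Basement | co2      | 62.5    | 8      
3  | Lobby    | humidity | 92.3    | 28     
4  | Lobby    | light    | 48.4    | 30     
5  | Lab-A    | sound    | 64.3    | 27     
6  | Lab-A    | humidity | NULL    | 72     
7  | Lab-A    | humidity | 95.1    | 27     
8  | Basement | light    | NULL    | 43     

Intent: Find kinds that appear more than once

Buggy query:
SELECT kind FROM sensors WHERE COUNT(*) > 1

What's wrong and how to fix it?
Bug: WHERE can't reference COUNT(*); aggregates are computed after WHERE

Fix: GROUP BY kind, then filter groups with HAVING COUNT(*) > 1

Corrected query:
SELECT kind FROM sensors GROUP BY kind HAVING COUNT(*) > 1

Result:
kind    
--------
co2     
humidity
light   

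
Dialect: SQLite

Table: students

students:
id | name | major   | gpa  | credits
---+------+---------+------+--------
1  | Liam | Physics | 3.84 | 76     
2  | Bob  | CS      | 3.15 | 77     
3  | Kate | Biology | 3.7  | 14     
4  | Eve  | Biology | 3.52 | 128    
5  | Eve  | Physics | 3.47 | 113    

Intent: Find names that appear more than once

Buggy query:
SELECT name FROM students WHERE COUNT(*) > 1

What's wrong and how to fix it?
Bug: WHERE can't reference COUNT(*); aggregates are computed after WHERE

Fix: Group first, then use HAVING for the count condition

Corrected query:
SELECT name FROM students GROUP BY name HAVING COUNT(*) > 1

Result:
name
----
Eve 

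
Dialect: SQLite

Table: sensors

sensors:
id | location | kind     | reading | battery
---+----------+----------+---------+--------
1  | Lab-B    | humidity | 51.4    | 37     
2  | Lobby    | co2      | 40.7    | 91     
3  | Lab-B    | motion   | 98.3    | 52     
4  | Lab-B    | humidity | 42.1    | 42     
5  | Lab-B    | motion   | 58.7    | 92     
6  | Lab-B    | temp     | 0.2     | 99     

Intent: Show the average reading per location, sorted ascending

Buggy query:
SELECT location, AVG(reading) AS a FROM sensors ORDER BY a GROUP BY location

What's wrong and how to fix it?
Bug: GROUP BY must precede ORDER BY

Fix: Move ORDER BY to the end, after GROUP BY

Corrected query:
SELECT location, AVG(reading) AS a FROM sensors GROUP BY location ORDER BY a

Result:
location | a    
---------+------
Lobby    | 40.7 
Lab-B    | 50.14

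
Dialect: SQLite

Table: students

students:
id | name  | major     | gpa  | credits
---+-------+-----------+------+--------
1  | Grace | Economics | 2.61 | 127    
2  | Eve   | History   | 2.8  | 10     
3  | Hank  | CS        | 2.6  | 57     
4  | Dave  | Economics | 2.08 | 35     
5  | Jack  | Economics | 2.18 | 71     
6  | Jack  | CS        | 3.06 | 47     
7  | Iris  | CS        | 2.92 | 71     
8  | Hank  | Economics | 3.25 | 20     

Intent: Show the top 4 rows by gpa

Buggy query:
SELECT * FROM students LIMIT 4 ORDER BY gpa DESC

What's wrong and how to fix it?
Bug: ORDER BY cannot follow LIMIT; LIMIT is the final clause

Fix: Swap the clauses: ORDER BY first, then LIMIT

Corrected query:
SELECT * FROM students ORDER BY gpa DESC LIMIT 4

Result:
id | name | major     | gpa  | credits
---+------+-----------+------+--------
8  | Hank | Economics | 3.25 | 20     
6  | Jack | CS        | 3.06 | 47     
7  | Iris | CS        | 2.92 | 71     
2  | Eve  | History   | 2.8  | 10     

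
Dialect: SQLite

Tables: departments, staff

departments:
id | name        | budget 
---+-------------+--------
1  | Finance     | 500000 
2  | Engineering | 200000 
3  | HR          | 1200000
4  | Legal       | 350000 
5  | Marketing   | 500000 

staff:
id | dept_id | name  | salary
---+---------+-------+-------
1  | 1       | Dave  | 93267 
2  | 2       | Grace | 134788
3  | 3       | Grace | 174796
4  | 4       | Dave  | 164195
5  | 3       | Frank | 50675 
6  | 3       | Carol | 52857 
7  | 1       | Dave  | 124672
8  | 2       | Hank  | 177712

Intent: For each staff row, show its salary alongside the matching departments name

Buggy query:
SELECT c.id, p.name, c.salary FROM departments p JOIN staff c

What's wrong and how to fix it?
Bug: Missing join condition: each staff row is matched to all departments rows instead of just its own

Fix: Specify the join condition linking the foreign key to the parent id

Corrected query:
SELECT c.id, p.name, c.salary FROM departments p JOIN staff c ON c.dept_id = p.id

Result:
id | name        | salary
---+-------------+-------
1  | Finance     | 93267 
2  | Engineering | 134788
3  | HR          | 174796
4  | Legal       | 164195
5  | HR          | 50675 
6  | HR          | 52857 
7  | Finance     | 124672
8  | Engineering | 177712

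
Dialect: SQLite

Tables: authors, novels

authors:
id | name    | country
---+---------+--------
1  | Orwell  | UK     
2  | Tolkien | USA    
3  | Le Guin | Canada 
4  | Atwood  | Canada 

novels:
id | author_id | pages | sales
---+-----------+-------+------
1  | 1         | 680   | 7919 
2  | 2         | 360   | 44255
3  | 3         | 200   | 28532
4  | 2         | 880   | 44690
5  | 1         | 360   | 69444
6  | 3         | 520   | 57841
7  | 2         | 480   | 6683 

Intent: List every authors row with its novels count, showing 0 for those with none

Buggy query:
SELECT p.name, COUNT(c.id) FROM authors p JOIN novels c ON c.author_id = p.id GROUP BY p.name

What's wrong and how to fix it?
Bug: INNER JOIN drops authors rows that have no matching novels rows

Fix: Use LEFT JOIN so parents without children still appear (COUNT(c.id) gives 0)

Corrected query:
SELECT p.name, COUNT(c.id) FROM authors p LEFT JOIN novels c ON c.author_id = p.id GROUP BY p.name

Result:
name    | COUNT(c.id)
--------+------------
Atwood  | 0          
Le Guin | 2          
Orwell  | 2          
Tolkien | 3          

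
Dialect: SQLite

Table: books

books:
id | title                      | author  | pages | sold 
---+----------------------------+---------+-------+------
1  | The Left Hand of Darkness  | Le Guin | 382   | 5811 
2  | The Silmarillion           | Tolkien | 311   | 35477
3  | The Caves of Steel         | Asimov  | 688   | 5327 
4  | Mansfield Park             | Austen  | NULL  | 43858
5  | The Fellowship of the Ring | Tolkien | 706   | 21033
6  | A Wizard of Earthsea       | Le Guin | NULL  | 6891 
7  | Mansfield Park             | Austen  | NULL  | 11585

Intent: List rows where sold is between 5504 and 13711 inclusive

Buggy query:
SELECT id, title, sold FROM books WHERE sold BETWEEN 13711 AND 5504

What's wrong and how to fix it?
Bug: The bounds are reversed; BETWEEN a AND b requires a <= b to match anything

Fix: Write BETWEEN 5504 AND 13711

Corrected query:
SELECT id, title, sold FROM books WHERE sold BETWEEN 5504 AND 13711

Result:
id | title                     | sold 
---+---------------------------+------
1  | The Left Hand of Darkness | 5811 
6  | A Wizard of Earthsea      | 6891 
7  | Mansfield Park            | 11585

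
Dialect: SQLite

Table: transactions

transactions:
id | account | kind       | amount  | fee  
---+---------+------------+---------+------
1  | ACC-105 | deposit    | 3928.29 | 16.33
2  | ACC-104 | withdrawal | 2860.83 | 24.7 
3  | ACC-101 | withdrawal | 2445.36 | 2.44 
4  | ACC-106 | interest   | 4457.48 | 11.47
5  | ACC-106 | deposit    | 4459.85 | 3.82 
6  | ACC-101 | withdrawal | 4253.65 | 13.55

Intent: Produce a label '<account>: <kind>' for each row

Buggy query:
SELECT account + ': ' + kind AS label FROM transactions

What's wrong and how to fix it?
Bug: SQLite uses || for string concatenation; + coerces text to numbers (yielding 0)

Fix: Use the || operator for string concatenation

Corrected query:
SELECT account || ': ' || kind AS label FROM transactions

Result:
label              
-------------------
ACC-105: deposit   
ACC-104: withdrawal
ACC-101: withdrawal
ACC-106: interest  
ACC-106: deposit   
ACC-101: withdrawal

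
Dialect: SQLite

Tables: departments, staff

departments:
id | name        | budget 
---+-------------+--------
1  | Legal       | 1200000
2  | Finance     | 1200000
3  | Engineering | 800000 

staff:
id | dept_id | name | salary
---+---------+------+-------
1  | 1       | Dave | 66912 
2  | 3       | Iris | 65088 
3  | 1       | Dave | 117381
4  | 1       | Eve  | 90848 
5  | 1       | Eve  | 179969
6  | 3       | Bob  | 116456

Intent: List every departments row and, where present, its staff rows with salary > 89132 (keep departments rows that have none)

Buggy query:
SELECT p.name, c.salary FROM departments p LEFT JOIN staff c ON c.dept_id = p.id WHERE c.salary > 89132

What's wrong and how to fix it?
Bug: Filtering c.salary in WHERE discards the NULL rows produced by LEFT JOIN, turning it into an inner join

Fix: Move the right-table condition into the ON clause so unmatched parents are kept

Corrected query:
SELECT p.name, c.salary FROM departments p LEFT JOIN staff c ON c.dept_id = p.id AND c.salary > 89132

Result:
name        | salary
------------+-------
Legal       | 90848 
Legal       | 117381
Legal       | 179969
Finance     | NULL  
Engineering | 116456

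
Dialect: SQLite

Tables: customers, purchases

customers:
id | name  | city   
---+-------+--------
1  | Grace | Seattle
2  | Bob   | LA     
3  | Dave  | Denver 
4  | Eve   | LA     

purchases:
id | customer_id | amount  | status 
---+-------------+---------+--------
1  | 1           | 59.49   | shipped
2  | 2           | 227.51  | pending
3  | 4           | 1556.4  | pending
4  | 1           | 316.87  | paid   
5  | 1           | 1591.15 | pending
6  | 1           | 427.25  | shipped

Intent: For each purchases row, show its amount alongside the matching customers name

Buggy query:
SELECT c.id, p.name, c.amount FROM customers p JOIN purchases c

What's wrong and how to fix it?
Bug: Missing join condition: each purchases row is matched to all customers rows instead of just its own

Fix: Specify the join condition linking the foreign key to the parent id

Corrected query:
SELECT c.id, p.name, c.amount FROM customers p JOIN purchases c ON c.customer_id = p.id

Result:
id | name  | amount 
---+-------+--------
1  | Grace | 59.49  
2  | Bob   | 227.51 
3  | Eve   | 1556.4 
4  | Grace | 316.87 
5  | Grace | 1591.15
6  | Grace | 427.25 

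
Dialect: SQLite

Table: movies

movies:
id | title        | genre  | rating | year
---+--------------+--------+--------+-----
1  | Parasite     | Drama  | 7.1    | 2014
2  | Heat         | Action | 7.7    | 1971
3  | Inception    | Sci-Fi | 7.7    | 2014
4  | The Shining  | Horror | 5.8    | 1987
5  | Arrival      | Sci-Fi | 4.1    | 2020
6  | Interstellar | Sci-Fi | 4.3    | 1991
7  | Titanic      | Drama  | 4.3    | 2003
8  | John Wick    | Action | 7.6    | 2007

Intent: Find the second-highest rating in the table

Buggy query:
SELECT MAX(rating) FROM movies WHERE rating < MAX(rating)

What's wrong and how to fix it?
Bug: MAX(rating) on the right of the comparison is an aggregate-in-WHERE error

Fix: Put the inner MAX in a scalar subquery

Corrected query:
SELECT MAX(rating) FROM movies WHERE rating < (SELECT MAX(rating) FROM movies)

Result:
MAX(rating)
-----------
7.6        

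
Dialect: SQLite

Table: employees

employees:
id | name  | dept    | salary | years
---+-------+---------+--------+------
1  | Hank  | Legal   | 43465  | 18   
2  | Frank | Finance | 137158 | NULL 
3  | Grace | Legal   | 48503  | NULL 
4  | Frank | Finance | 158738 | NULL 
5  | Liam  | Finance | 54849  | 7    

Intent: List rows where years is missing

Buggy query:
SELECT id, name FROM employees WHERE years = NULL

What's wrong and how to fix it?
Bug: '= NULL' is always unknown in SQL three-valued logic, so no rows match

Fix: Use IS NULL to test for NULL

Corrected query:
SELECT id, name FROM employees WHERE years IS NULL

Result:
id | name 
---+------
2  | Frank
3  | Grace
4  | Frank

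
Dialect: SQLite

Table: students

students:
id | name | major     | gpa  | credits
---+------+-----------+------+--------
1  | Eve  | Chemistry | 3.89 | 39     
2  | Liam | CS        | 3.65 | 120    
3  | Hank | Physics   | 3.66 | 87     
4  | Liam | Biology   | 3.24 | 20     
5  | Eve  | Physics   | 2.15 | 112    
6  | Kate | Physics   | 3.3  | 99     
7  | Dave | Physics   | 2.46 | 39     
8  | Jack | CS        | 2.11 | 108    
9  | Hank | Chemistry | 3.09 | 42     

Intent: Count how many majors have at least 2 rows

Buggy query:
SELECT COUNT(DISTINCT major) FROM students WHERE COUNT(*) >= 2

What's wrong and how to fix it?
Bug: WHERE filters individual rows, not groups, so a group-level COUNT is invalid there

Fix: Use a subquery that GROUPs and filters with HAVING, then count its rows

Corrected query:
SELECT COUNT(*) FROM (SELECT major FROM students GROUP BY major HAVING COUNT(*) >= 2)

Result:
COUNT(*)
--------
3       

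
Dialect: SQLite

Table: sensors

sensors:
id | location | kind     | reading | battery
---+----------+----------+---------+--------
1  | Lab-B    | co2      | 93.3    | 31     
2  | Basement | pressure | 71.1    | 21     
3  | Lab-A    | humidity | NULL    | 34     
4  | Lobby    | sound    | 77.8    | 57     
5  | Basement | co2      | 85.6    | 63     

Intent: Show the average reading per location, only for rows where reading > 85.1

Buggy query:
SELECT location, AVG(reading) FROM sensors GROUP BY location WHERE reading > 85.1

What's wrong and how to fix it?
Bug: WHERE cannot follow GROUP BY

Fix: Place WHERE between FROM and GROUP BY

Corrected query:
SELECT location, AVG(reading) FROM sensors WHERE reading > 85.1 GROUP BY location

Result:
location | AVG(reading)
---------+-------------
Basement | 85.6        
Lab-B    | 93.3        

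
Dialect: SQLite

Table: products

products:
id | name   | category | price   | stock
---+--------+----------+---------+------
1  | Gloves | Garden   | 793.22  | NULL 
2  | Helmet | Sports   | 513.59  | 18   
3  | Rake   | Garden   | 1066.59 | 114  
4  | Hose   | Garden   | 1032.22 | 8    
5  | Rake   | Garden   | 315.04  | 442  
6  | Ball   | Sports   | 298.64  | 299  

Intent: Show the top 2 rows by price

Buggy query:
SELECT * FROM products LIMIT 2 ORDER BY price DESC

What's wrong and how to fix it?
Bug: ORDER BY cannot follow LIMIT; LIMIT is the final clause

Fix: Sort with ORDER BY, then apply LIMIT

Corrected query:
SELECT * FROM products ORDER BY price DESC LIMIT 2

Result:
id | name | category | price   | stock
---+------+----------+---------+------
3  | Rake | Garden   | 1066.59 | 114  
4  | Hose | Garden   | 1032.22 | 8    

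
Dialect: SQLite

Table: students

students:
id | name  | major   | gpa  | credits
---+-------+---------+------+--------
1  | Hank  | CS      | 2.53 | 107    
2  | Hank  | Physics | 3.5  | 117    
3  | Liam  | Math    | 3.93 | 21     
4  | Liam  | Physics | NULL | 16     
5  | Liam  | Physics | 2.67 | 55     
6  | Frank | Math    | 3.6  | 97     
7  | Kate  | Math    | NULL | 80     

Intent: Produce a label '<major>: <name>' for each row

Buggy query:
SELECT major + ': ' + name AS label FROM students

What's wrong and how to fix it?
Bug: '+' is numeric addition; on text columns SQLite converts them to 0 instead of concatenating

Fix: Replace + with || to concatenate text

Corrected query:
SELECT major || ': ' || name AS label FROM students

Result:
label        
-------------
CS: Hank     
Physics: Hank
Math: Liam   
Physics: Liam
Physics: Liam
Math: Frank  
Math: Kate   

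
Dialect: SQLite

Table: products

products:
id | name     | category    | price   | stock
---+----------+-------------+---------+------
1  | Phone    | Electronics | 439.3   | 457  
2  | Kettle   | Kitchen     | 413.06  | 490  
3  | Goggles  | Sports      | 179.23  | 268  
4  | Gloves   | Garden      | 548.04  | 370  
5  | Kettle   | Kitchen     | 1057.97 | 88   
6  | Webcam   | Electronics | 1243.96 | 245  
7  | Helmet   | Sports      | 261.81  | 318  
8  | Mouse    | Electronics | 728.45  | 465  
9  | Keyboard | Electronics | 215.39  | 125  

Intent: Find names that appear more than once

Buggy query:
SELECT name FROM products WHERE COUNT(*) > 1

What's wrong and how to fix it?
Bug: WHERE can't reference COUNT(*); aggregates are computed after WHERE

Fix: GROUP BY name, then filter groups with HAVING COUNT(*) > 1

Corrected query:
SELECT name FROM products GROUP BY name HAVING COUNT(*) > 1

Result:
name  
------
Kettle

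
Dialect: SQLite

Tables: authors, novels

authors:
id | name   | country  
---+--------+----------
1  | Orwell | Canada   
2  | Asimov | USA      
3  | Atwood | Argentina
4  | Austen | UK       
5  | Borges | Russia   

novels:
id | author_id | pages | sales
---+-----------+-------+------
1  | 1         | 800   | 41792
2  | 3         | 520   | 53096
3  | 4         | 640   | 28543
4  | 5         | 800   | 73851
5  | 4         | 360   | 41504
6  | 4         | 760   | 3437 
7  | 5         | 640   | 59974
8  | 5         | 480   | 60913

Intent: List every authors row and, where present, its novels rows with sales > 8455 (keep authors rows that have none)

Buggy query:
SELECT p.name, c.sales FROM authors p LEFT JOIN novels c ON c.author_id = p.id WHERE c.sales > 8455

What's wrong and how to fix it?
Bug: A WHERE condition on the right-hand table after LEFT JOIN drops unmatched parents

Fix: Move the right-table condition into the ON clause so unmatched parents are kept

Corrected query:
SELECT p.name, c.sales FROM authors p LEFT JOIN novels c ON c.author_id = p.id AND c.sales > 8455

Result:
name   | sales
-------+------
Orwell | 41792
Asimov | NULL 
Atwood | 53096
Austen | 28543
Austen | 41504
Borges | 59974
Borges | 60913
Borges | 73851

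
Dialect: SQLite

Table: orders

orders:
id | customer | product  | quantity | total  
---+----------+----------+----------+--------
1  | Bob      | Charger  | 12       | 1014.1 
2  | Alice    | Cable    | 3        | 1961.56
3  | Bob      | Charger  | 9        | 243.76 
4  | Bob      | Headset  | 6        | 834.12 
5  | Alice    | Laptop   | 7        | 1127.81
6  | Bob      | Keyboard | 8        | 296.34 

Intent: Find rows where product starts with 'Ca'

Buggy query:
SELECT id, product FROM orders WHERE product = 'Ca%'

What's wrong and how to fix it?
Bug: '=' compares the literal string including the % character; pattern matching needs LIKE

Fix: Use LIKE for wildcard pattern matching

Corrected query:
SELECT id, product FROM orders WHERE product LIKE 'Ca%'

Result:
id | product
---+--------
2  | Cable  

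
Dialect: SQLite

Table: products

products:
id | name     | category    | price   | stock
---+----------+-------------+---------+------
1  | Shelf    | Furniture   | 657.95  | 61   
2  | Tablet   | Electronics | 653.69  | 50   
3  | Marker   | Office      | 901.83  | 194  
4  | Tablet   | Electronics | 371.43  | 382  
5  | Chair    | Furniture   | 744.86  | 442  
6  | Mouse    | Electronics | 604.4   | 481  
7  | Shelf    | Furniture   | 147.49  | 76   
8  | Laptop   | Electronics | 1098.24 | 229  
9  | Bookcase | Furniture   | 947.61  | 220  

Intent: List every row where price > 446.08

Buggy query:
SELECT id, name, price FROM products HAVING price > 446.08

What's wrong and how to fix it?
Bug: HAVING filters the output of aggregation, but this query has no GROUP BY and no aggregate functions, so SQLite rejects it (HAVING clause on a non-aggregate query); the condition here is per row

Fix: Use WHERE for row-level filtering

Corrected query:
SELECT id, name, price FROM products WHERE price > 446.08

Result:
id | name     | price  
---+----------+--------
1  | Shelf    | 657.95 
2  | Tablet   | 653.69 
3  | Marker   | 901.83 
5  | Chair    | 744.86 
6  | Mouse    | 604.4  
8  | Laptop   | 1098.24
9  | Bookcase | 947.61 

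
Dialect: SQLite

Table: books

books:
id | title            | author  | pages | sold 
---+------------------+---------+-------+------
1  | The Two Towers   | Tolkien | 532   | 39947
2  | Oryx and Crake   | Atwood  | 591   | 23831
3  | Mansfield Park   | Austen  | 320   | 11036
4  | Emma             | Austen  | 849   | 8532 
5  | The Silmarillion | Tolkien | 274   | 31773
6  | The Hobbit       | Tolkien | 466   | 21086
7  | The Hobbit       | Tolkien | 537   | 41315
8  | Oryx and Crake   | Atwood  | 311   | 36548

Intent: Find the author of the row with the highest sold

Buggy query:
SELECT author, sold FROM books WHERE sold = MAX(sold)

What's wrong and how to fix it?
Bug: MAX(sold) is an aggregate and cannot be used directly in WHERE

Fix: Use a subquery: WHERE sold = (SELECT MAX(sold) FROM books)

Corrected query:
SELECT author, sold FROM books WHERE sold = (SELECT MAX(sold) FROM books)

Result:
author  | sold 
--------+------
Tolkien | 41315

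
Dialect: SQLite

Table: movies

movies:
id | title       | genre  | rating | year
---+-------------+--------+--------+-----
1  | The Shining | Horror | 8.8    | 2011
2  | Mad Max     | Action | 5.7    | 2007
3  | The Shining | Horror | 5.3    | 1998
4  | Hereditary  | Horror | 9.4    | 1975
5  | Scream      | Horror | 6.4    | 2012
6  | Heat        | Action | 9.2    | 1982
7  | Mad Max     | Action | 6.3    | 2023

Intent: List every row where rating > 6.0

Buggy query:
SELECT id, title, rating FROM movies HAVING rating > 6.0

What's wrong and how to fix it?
Bug: HAVING filters the output of aggregation, but this query has no GROUP BY and no aggregate functions, so SQLite rejects it (HAVING clause on a non-aggregate query); the condition here is per row

Fix: Use WHERE for row-level filtering

Corrected query:
SELECT id, title, rating FROM movies WHERE rating > 6.0

Result:
id | title       | rating
---+-------------+-------
1  | The Shining | 8.8   
4  | Hereditary  | 9.4   
5  | Scream      | 6.4   
6  | Heat        | 9.2   
7  | Mad Max     | 6.3   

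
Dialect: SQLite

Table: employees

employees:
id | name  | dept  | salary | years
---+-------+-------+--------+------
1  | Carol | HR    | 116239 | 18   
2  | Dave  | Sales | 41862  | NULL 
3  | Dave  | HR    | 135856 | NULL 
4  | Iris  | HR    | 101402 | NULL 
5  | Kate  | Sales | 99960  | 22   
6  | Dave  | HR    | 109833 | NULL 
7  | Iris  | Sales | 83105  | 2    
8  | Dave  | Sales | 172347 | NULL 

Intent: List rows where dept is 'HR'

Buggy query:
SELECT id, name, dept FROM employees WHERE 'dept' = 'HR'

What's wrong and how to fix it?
Bug: 'dept' in single quotes is a string literal, not the column; the comparison is literal-vs-literal and never true

Fix: Remove the quotes around the column name (or use double quotes for an identifier)

Corrected query:
SELECT id, name, dept FROM employees WHERE dept = 'HR'

Result:
id | name  | dept
---+-------+-----
1  | Carol | HR  
3  | Dave  | HR  
4  | Iris  | HR  
6  | Dave  | HR  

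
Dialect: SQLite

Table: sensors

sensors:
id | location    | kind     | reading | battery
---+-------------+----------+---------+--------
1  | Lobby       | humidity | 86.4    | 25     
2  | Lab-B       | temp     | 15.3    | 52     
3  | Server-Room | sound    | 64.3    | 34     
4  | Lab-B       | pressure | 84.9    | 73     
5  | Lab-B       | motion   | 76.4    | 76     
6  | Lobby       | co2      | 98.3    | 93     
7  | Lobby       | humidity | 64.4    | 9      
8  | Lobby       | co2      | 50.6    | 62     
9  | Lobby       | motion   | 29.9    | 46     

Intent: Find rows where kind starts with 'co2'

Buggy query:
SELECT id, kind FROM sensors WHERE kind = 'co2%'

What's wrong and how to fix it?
Bug: '=' compares the literal string including the % character; pattern matching needs LIKE

Fix: Replace '=' with LIKE so 'co2%' is treated as a pattern

Corrected query:
SELECT id, kind FROM sensors WHERE kind LIKE 'co2%'

Result:
id | kind
---+-----
6  | co2 
8  | co2 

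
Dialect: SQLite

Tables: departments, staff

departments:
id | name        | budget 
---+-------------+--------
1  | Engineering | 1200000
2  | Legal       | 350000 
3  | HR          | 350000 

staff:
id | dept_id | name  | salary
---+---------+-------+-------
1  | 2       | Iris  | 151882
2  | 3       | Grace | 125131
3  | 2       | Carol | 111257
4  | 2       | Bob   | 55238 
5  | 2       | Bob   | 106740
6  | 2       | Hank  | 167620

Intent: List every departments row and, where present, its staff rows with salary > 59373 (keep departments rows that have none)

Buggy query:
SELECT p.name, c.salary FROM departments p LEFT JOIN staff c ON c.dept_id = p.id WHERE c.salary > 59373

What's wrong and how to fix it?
Bug: Filtering c.salary in WHERE discards the NULL rows produced by LEFT JOIN, turning it into an inner join

Fix: Move the right-table condition into the ON clause so unmatched parents are kept

Corrected query:
SELECT p.name, c.salary FROM departments p LEFT JOIN staff c ON c.dept_id = p.id AND c.salary > 59373

Result:
name        | salary
------------+-------
Engineering | NULL  
Legal       | 106740
Legal       | 111257
Legal       | 151882
Legal       | 167620
HR          | 125131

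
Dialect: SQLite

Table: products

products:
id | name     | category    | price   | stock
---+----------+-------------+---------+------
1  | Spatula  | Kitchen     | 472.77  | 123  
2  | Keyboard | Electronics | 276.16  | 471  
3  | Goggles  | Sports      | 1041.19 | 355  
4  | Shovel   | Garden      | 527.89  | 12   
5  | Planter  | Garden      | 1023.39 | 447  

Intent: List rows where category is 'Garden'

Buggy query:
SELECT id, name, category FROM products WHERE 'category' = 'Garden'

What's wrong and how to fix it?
Bug: Single quotes denote string literals in SQL; the column name is being compared as a constant string

Fix: Remove the quotes around the column name (or use double quotes for an identifier)

Corrected query:
SELECT id, name, category FROM products WHERE category = 'Garden'

Result:
id | name    | category
---+---------+---------
4  | Shovel  | Garden  
5  | Planter | Garden  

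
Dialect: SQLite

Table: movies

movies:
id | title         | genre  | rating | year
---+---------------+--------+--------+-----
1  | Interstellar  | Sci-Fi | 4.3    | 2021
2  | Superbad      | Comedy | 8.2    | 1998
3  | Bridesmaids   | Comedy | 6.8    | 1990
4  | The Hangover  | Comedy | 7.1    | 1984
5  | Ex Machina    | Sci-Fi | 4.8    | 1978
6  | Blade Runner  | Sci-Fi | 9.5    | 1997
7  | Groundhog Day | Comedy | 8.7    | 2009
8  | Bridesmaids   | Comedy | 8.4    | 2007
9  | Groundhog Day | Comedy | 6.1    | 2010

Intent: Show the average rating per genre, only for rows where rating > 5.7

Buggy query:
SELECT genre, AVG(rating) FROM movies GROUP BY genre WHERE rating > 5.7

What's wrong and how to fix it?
Bug: Row-level WHERE must come before GROUP BY in the clause order

Fix: Move the WHERE clause before GROUP BY

Corrected query:
SELECT genre, AVG(rating) FROM movies WHERE rating > 5.7 GROUP BY genre

Result:
genre  | AVG(rating)
-------+------------
Comedy | 7.55       
Sci-Fi | 9.5        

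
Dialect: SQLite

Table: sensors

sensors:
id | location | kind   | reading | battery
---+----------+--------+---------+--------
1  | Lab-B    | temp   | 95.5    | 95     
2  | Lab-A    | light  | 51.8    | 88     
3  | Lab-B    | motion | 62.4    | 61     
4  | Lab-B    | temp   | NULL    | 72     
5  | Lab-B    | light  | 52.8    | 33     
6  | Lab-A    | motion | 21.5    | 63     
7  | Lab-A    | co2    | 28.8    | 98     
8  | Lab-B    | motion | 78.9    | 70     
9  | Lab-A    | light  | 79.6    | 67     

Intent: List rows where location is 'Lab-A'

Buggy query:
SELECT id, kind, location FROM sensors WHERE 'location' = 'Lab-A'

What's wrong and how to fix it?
Bug: Single quotes denote string literals in SQL; the column name is being compared as a constant string

Fix: Remove the quotes around the column name (or use double quotes for an identifier)

Corrected query:
SELECT id, kind, location FROM sensors WHERE location = 'Lab-A'

Result:
id | kind   | location
---+--------+---------
2  | light  | Lab-A   
6  | motion | Lab-A   
7  | co2    | Lab-A   
9  | light  | Lab-A   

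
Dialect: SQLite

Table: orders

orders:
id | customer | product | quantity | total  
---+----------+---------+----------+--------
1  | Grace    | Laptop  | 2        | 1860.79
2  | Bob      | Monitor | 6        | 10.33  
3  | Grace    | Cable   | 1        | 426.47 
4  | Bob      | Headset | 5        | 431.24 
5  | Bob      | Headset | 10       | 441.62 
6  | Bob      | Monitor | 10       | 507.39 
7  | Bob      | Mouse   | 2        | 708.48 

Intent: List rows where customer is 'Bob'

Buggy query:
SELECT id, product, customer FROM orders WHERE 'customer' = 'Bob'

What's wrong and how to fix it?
Bug: Single quotes denote string literals in SQL; the column name is being compared as a constant string

Fix: Remove the quotes around the column name (or use double quotes for an identifier)

Corrected query:
SELECT id, product, customer FROM orders WHERE customer = 'Bob'

Result:
id | product | customer
---+---------+---------
2  | Monitor | Bob     
4  | Headset | Bob     
5  | Headset | Bob     
6  | Monitor | Bob     
7  | Mouse   | Bob     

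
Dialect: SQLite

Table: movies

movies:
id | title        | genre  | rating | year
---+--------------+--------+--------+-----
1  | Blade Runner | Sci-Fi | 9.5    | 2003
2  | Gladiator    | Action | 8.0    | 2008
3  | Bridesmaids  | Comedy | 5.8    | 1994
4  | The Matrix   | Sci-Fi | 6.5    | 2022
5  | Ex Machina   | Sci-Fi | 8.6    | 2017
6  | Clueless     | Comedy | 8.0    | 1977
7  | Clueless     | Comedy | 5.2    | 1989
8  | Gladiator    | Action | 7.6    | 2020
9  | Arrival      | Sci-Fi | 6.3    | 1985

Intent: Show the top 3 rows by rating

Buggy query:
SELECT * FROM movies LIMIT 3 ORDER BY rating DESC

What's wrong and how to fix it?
Bug: LIMIT must come after ORDER BY

Fix: Sort with ORDER BY, then apply LIMIT

Corrected query:
SELECT * FROM movies ORDER BY rating DESC LIMIT 3

Result:
id | title        | genre  | rating | year
---+--------------+--------+--------+-----
1  | Blade Runner | Sci-Fi | 9.5    | 2003
5  | Ex Machina   | Sci-Fi | 8.6    | 2017
2  | Gladiator    | Action | 8      | 2008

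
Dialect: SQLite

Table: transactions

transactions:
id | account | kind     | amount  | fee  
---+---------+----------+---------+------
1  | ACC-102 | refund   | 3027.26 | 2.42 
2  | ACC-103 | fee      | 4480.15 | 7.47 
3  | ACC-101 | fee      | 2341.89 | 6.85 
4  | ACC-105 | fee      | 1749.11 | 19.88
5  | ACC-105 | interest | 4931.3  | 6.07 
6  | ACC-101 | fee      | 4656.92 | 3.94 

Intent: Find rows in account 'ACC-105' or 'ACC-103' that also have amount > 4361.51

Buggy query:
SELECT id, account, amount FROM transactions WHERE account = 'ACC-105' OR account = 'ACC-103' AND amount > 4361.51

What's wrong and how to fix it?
Bug: AND binds tighter than OR, so this parses as account = 'ACC-105' OR (account = 'ACC-103' AND amount > 4361.51)

Fix: Group the OR with parentheses (or use IN), then AND the threshold

Corrected query:
SELECT id, account, amount FROM transactions WHERE (account = 'ACC-105' OR account = 'ACC-103') AND amount > 4361.51

Result:
id | account | amount 
---+---------+--------
2  | ACC-103 | 4480.15
5  | ACC-105 | 4931.3 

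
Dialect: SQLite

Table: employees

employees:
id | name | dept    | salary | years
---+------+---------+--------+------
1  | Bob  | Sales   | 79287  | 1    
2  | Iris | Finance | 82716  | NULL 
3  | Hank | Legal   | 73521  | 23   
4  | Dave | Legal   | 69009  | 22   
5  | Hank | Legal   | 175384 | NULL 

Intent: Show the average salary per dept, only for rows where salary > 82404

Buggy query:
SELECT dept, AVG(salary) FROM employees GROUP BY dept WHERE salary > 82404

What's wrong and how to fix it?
Bug: WHERE cannot follow GROUP BY

Fix: Move the WHERE clause before GROUP BY

Corrected query:
SELECT dept, AVG(salary) FROM employees WHERE salary > 82404 GROUP BY dept

Result:
dept    | AVG(salary)
--------+------------
Finance | 82716      
Legal   | 175384     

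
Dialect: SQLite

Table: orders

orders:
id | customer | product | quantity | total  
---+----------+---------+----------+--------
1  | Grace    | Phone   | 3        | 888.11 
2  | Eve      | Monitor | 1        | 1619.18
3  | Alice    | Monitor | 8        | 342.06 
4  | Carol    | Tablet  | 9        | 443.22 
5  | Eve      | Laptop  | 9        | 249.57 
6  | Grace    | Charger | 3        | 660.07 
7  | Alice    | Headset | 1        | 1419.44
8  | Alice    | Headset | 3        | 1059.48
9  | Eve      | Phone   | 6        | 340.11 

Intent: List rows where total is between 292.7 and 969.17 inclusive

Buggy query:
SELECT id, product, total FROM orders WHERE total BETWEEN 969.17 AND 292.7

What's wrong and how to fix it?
Bug: BETWEEN expects the lower bound first; with 969.17 AND 292.7 the range is empty

Fix: Swap the bounds so the smaller value comes first

Corrected query:
SELECT id, product, total FROM orders WHERE total BETWEEN 292.7 AND 969.17

Result:
id | product | total 
---+---------+-------
1  | Phone   | 888.11
3  | Monitor | 342.06
4  | Tablet  | 443.22
6  | Charger | 660.07
9  | Phone   | 340.11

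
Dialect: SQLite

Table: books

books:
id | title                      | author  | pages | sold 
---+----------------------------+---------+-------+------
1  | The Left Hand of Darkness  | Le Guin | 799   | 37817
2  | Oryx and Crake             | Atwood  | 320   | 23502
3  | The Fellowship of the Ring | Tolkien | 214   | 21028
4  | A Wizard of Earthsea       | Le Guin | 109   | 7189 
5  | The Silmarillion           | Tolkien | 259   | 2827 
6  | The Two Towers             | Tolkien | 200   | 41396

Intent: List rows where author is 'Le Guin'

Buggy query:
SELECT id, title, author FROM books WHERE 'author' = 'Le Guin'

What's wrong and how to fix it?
Bug: 'author' in single quotes is a string literal, not the column; the comparison is literal-vs-literal and never true

Fix: Remove the quotes around the column name (or use double quotes for an identifier)

Corrected query:
SELECT id, title, author FROM books WHERE author = 'Le Guin'

Result:
id | title                     | author 
---+---------------------------+--------
1  | The Left Hand of Darkness | Le Guin
4  | A Wizard of Earthsea      | Le Guin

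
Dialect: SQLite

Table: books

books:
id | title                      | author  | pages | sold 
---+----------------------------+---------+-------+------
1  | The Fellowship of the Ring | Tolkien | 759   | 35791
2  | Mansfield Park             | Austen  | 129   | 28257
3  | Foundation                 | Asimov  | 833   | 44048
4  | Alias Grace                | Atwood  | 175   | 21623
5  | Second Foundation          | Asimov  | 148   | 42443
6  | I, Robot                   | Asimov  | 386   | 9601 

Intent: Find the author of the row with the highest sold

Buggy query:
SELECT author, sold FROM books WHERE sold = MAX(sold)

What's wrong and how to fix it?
Bug: MAX(sold) is an aggregate and cannot be used directly in WHERE

Fix: Wrap MAX in a scalar subquery so WHERE compares against a single value

Corrected query:
SELECT author, sold FROM books WHERE sold = (SELECT MAX(sold) FROM books)

Result:
author | sold 
-------+------
Asimov | 44048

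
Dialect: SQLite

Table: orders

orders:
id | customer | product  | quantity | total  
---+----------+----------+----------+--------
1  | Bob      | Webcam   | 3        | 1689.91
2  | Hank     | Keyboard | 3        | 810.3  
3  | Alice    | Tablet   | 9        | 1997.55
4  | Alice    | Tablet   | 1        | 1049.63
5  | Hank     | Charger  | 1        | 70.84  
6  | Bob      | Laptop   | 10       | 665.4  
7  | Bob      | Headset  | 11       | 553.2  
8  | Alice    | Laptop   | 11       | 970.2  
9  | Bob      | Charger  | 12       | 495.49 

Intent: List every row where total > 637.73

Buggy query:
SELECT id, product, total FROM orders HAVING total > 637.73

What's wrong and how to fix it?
Bug: HAVING filters the output of aggregation, but this query has no GROUP BY and no aggregate functions, so SQLite rejects it (HAVING clause on a non-aggregate query); the condition here is per row

Fix: Use WHERE for row-level filtering

Corrected query:
SELECT id, product, total FROM orders WHERE total > 637.73

Result:
id | product  | total  
---+----------+--------
1  | Webcam   | 1689.91
2  | Keyboard | 810.3  
3  | Tablet   | 1997.55
4  | Tablet   | 1049.63
6  | Laptop   | 665.4  
8  | Laptop   | 970.2  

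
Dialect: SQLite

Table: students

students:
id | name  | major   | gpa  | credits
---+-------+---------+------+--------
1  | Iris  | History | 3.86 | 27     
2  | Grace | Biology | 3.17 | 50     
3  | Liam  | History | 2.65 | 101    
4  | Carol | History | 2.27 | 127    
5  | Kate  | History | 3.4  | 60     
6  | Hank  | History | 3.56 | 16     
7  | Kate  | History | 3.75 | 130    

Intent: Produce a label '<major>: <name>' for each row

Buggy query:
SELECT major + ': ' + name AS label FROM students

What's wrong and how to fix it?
Bug: '+' is numeric addition; on text columns SQLite converts them to 0 instead of concatenating

Fix: Replace + with || to concatenate text

Corrected query:
SELECT major || ': ' || name AS label FROM students

Result:
label         
--------------
History: Iris 
Biology: Grace
History: Liam 
History: Carol
History: Kate 
History: Hank 
History: Kate 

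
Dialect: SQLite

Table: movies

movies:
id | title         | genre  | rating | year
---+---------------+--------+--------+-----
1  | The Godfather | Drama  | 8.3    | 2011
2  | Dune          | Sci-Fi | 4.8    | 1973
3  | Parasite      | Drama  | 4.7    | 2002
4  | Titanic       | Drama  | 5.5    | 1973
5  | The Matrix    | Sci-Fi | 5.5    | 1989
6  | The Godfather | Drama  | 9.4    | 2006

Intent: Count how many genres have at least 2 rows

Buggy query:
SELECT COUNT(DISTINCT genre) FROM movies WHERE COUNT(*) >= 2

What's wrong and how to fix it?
Bug: WHERE filters individual rows, not groups, so a group-level COUNT is invalid there

Fix: Group first with HAVING COUNT(*) >= 2, then COUNT the resulting groups

Corrected query:
SELECT COUNT(*) FROM (SELECT genre FROM movies GROUP BY genre HAVING COUNT(*) >= 2)

Result:
COUNT(*)
--------
2       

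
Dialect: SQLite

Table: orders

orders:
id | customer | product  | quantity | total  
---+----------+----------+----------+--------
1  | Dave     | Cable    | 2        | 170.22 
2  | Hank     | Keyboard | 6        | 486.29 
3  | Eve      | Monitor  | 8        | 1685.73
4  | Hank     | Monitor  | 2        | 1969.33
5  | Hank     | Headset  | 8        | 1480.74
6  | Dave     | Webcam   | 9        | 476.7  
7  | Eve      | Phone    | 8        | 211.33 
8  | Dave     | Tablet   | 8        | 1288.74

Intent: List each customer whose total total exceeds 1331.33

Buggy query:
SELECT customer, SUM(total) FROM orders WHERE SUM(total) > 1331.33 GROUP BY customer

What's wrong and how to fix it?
Bug: Aggregate functions cannot appear in a WHERE clause

Fix: Move the aggregate condition to a HAVING clause

Corrected query:
SELECT customer, SUM(total) FROM orders GROUP BY customer HAVING SUM(total) > 1331.33

Result:
customer | SUM(total)
---------+-----------
Dave     | 1935.66   
Eve      | 1897.06   
Hank     | 3936.36   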